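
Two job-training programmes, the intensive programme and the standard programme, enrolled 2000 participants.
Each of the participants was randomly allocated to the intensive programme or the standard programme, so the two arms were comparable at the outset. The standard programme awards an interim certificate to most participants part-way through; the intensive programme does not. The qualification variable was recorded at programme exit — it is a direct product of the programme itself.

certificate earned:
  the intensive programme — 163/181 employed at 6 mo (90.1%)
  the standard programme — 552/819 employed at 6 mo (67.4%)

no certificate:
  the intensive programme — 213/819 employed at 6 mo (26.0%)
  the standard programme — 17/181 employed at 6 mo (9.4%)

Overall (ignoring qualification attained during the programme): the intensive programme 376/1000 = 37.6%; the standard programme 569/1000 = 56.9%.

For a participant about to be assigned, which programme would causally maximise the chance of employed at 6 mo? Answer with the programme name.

the standard programme

Within every qualification attained during the programme level the intensive programme has the higher rate, yet pooled the standard programme does — Simpson's reversal.
Qualification attained during the programme is recorded after the programme and is itself shifted by it — it sits on the causal path from programme to outcome. Conditioning on a mediator would strip out part of the effect we want; the pooled comparison gives the total causal effect.
Pooled: the intensive programme 37.6% vs the standard programme 56.9%; the standard programme is higher overall.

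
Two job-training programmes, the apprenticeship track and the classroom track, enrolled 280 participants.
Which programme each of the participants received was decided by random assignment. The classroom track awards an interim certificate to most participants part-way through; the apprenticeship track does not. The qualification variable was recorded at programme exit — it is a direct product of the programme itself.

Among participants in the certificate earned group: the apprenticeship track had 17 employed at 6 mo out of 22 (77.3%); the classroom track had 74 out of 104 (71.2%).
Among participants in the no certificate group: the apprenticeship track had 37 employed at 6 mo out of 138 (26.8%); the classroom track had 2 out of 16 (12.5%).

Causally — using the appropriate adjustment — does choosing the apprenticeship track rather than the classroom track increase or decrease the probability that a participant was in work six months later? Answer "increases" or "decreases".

the apprenticeship track is higher inside every qualification attained during the programme stratum but the classroom track is higher in aggregate. Whether to stratify depends on how qualification attained during the programme relates to the programme.
Because the programme influences qualification attained during the programme, qualification attained during the programme is a post-treatment mediator, not a confounder. Stratifying on it would bias the estimate; the causal effect is the crude pooled difference.
Pooled: the apprenticeship track 33.8% vs the classroom track 63.3%; the classroom track is higher overall.

decreases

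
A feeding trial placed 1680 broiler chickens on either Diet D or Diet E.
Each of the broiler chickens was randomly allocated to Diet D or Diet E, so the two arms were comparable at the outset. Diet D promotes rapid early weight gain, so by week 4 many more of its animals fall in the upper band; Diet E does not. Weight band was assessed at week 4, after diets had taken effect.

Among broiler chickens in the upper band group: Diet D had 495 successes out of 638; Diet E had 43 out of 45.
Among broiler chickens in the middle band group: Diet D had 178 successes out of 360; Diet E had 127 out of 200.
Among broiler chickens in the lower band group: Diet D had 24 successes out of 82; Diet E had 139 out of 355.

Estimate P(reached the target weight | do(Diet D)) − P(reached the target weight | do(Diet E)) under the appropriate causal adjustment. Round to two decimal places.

+0.13

Stratifying would compare diets among broiler chickens the diets themselves sorted into week-4 weight band groups — a form of selection on an intermediate. The unconditioned pooled rates give the total causal effect.
The causal difference is the pooled difference: 0.645 − 0.515 = +0.130.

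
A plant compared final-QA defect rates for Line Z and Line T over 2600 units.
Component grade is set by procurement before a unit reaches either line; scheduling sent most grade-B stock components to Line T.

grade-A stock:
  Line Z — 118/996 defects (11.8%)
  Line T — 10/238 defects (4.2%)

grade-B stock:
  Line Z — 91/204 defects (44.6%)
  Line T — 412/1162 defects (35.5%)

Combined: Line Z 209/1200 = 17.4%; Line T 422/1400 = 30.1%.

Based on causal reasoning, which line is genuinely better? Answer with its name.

Line T

Component grade is set before the line has any effect — it is not caused by the line — and it independently drives the outcome. That makes it a confounder, so the causal comparison is within component grade levels.
Within each level — grade-A stock: 11.8% vs 4.2%; grade-B stock: 44.6% vs 35.5% — Line T is lower every time.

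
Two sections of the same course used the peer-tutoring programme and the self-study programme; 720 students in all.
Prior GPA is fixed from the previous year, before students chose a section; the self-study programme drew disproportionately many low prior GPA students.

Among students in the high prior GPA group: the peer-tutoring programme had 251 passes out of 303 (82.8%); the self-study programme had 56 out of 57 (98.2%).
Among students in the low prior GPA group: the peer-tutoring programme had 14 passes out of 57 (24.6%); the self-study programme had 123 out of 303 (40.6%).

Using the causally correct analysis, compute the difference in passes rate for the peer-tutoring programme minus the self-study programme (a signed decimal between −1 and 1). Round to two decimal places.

The imbalance in prior GPA band arose from how students were allocated, not from anything the teaching method did; and prior GPA band independently affects the outcome. The pooled gap is confounded — condition on prior GPA band.
Adjusting over the population distribution of prior GPA band: 0.500·(0.828−0.982) + 0.500·(0.246−0.406) = -0.157.

-0.16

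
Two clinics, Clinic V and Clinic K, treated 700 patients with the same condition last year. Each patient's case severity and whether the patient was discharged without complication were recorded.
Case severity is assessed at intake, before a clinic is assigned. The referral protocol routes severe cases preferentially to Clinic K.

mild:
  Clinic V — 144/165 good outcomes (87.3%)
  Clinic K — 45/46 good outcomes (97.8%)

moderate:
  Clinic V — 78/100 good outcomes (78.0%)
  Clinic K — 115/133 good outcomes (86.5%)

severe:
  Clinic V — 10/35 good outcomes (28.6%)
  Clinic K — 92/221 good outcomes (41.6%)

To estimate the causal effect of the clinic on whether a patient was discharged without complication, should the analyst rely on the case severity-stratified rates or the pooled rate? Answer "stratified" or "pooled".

The case severity-specific comparison favours Clinic K throughout, but the pooled figures favour Clinic V. The question is whether to condition on case severity.
Since case severity is a pre-existing factor (not a product of the clinic) and it affects the outcome on its own, it is a confounder. The stratified rates, not the pooled rate, identify the causal effect.
Within each level — mild: 87.3% vs 97.8%; moderate: 78.0% vs 86.5%; severe: 28.6% vs 41.6% — Clinic K is higher every time.

stratified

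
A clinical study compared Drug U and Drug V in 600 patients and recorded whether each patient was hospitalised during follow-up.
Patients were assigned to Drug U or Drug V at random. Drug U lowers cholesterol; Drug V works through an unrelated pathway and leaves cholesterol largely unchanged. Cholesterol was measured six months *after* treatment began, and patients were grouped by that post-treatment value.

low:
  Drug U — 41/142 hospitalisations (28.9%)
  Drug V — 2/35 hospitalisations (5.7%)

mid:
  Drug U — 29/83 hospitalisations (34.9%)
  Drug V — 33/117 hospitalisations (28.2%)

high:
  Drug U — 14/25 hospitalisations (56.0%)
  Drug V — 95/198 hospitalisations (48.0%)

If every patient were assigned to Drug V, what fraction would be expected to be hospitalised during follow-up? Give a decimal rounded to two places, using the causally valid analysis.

Cholesterol lies on the pathway drug → cholesterol → outcome, so adjusting for it blocks the indirect effect. For the total causal effect of drug, use the unadjusted pooled rates.
So P(outcome | do(Drug V)) is just the pooled rate for Drug V: 130/350 = 0.371.

0.37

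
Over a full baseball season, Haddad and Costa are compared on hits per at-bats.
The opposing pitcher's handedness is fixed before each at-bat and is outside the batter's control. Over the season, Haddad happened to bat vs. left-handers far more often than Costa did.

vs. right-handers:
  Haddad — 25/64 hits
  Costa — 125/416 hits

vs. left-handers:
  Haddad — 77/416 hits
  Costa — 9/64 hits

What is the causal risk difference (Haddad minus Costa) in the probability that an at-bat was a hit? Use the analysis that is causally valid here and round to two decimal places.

+0.07

Pitcher handedness differs across players for reasons unrelated to any effect of the player itself, and it separately predicts the outcome — a classic confounder. We must compare within pitcher handedness levels.
Adjusting over the population distribution of pitcher handedness: 0.500·(0.391−0.300) + 0.500·(0.185−0.141) = +0.067.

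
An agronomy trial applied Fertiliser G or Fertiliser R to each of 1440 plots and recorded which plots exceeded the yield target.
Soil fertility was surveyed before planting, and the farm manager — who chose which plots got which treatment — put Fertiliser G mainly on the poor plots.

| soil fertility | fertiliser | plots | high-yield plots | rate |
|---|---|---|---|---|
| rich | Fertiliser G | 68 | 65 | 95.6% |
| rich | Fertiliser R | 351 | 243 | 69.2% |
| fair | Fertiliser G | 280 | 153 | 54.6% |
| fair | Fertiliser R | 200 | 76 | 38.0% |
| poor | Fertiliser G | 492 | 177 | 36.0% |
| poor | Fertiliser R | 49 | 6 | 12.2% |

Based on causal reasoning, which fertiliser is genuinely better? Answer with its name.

The soil fertility-specific comparison favours Fertiliser G throughout, but the pooled figures favour Fertiliser R. The question is whether to condition on soil fertility.
The imbalance in soil fertility arose from how plots were allocated, not from anything the fertiliser did; and soil fertility independently affects the outcome. The pooled gap is confounded — condition on soil fertility.
Within each level — rich: 95.6% vs 69.2%; fair: 54.6% vs 38.0%; poor: 36.0% vs 12.2% — Fertiliser G is higher every time.

Fertiliser G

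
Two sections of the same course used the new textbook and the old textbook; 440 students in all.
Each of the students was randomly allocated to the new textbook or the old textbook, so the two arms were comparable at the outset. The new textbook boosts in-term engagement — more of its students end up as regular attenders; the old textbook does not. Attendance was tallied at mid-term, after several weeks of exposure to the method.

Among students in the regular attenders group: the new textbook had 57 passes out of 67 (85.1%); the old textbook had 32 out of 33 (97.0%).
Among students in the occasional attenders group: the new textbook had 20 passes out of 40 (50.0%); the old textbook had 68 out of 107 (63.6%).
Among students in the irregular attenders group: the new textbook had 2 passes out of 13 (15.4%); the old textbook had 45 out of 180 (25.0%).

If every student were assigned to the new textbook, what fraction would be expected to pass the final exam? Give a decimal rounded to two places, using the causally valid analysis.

0.66

Mid-term attendance lies on the pathway teaching method → mid-term attendance → outcome, so adjusting for it blocks the indirect effect. For the total causal effect of teaching method, use the unadjusted pooled rates.
So P(outcome | do(the new textbook)) is just the pooled rate for the new textbook: 79/120 = 0.658.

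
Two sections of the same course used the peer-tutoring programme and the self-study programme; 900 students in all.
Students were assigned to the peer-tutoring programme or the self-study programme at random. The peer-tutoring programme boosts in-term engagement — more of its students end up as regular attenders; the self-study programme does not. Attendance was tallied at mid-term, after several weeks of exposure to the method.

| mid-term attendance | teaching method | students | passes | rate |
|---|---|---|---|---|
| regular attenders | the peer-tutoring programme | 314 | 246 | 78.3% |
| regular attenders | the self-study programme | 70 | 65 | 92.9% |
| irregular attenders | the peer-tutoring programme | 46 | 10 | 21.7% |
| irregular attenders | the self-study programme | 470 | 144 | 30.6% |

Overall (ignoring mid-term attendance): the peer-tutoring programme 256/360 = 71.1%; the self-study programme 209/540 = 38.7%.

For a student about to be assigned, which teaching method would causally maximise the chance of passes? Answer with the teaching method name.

the peer-tutoring programme

The stratified and pooled comparisons disagree (the self-study programme wins within each mid-term attendance; the peer-tutoring programme wins overall), so the answer turns on the causal role of mid-term attendance.
Stratifying would compare teaching methods among students the teaching methods themselves sorted into mid-term attendance groups — a form of selection on an intermediate. The unconditioned pooled rates give the total causal effect.
Pooled: the peer-tutoring programme 71.1% vs the self-study programme 38.7%; the peer-tutoring programme is higher overall.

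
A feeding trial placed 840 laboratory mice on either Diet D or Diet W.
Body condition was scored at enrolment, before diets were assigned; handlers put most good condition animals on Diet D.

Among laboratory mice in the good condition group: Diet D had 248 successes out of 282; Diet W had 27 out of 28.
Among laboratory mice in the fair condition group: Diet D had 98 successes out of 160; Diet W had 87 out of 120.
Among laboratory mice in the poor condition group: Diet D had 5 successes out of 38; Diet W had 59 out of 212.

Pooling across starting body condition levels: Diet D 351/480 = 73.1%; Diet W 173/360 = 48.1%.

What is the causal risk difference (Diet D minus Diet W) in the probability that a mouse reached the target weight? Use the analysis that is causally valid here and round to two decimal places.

The starting body condition-specific comparison favours Diet W throughout, but the pooled figures favour Diet D. The question is whether to condition on starting body condition.
Here starting body condition is a common cause — it drives both which diet a case falls under and the outcome. The crude comparison mixes populations; the stratum-specific rates are the causally relevant ones.
Adjusting over the population distribution of starting body condition: 0.369·(0.879−0.964) + 0.333·(0.613−0.725) + 0.298·(0.132−0.278) = -0.112.

-0.11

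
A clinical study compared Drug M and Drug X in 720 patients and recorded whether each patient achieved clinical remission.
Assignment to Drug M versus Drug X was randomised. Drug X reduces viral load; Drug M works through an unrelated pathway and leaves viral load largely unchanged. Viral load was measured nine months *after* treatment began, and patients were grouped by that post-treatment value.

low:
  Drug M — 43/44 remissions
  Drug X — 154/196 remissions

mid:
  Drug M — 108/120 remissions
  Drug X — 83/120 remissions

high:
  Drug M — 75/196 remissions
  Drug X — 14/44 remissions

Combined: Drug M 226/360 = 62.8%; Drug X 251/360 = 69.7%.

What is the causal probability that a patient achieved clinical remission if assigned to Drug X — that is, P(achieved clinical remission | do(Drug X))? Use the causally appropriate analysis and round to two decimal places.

0.70

Within every viral load level Drug M has the higher rate, yet pooled Drug X does — Simpson's reversal.
Because the drug influences viral load, viral load is a post-treatment mediator, not a confounder. Stratifying on it would bias the estimate; the causal effect is the crude pooled difference.
So P(outcome | do(Drug X)) is just the pooled rate for Drug X: 251/360 = 0.697.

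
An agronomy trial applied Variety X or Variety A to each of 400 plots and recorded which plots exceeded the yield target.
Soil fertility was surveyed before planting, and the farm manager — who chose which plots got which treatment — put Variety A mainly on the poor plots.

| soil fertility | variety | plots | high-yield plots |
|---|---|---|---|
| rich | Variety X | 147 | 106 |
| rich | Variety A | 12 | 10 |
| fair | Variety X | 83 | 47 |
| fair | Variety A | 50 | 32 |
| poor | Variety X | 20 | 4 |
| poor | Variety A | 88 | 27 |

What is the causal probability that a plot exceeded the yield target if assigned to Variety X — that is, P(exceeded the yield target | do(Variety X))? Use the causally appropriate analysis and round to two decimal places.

0.53

The stratified and pooled comparisons disagree (Variety A wins within each soil fertility; Variety X wins overall), so the answer turns on the causal role of soil fertility.
Here soil fertility is a common cause — it drives both which variety a case falls under and the outcome. The crude comparison mixes populations; the stratum-specific rates are the causally relevant ones.
Standardising Variety X to the population soil fertility mix: 0.398·106/147 + 0.333·47/83 + 0.270·4/20 = 0.529.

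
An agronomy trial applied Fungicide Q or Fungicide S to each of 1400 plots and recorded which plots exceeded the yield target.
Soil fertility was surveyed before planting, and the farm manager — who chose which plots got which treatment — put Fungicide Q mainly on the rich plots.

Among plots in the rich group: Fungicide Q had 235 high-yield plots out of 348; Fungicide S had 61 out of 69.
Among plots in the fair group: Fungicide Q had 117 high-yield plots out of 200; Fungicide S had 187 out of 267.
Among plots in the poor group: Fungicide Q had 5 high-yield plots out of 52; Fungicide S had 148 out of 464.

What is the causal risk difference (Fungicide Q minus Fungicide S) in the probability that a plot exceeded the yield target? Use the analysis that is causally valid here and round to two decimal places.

-0.18

Soil fertility differs across fungicides for reasons unrelated to any effect of the fungicide itself, and it separately predicts the outcome — a classic confounder. We must compare within soil fertility levels.
Adjusting over the population distribution of soil fertility: 0.298·(0.675−0.884) + 0.334·(0.585−0.700) + 0.369·(0.096−0.319) = -0.183.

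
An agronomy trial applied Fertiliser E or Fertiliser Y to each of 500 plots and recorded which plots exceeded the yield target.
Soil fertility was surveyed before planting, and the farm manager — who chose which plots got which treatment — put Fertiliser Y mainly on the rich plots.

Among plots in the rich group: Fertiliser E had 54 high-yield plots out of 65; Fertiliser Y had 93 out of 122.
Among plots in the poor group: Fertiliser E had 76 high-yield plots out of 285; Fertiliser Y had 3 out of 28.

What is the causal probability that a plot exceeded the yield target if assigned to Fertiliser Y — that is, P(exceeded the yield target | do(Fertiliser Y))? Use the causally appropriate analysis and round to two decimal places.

0.35

The soil fertility-specific comparison favours Fertiliser E throughout, but the pooled figures favour Fertiliser Y. The question is whether to condition on soil fertility.
Soil fertility satisfies the back-door criterion: it is not a descendant of the fertiliser, and it blocks the spurious path from fertiliser to outcome. Adjusting for it (i.e., using the within-soil fertility rates) gives the causal effect.
Standardising Fertiliser Y to the population soil fertility mix: 0.374·93/122 + 0.626·3/28 = 0.352.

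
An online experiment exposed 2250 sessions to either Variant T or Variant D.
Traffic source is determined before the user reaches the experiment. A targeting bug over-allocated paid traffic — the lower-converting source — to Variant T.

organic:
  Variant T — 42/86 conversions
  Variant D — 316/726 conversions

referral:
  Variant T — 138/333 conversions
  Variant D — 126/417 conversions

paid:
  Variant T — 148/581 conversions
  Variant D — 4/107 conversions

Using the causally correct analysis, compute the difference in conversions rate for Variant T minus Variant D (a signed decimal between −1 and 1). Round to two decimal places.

The traffic source-specific comparison favours Variant T throughout, but the pooled figures favour Variant D. The question is whether to condition on traffic source.
The imbalance in traffic source arose from how sessions were allocated, not from anything the variant did; and traffic source independently affects the outcome. The pooled gap is confounded — condition on traffic source.
Adjusting over the population distribution of traffic source: 0.361·(0.488−0.435) + 0.333·(0.414−0.302) + 0.306·(0.255−0.037) = +0.123.

+0.12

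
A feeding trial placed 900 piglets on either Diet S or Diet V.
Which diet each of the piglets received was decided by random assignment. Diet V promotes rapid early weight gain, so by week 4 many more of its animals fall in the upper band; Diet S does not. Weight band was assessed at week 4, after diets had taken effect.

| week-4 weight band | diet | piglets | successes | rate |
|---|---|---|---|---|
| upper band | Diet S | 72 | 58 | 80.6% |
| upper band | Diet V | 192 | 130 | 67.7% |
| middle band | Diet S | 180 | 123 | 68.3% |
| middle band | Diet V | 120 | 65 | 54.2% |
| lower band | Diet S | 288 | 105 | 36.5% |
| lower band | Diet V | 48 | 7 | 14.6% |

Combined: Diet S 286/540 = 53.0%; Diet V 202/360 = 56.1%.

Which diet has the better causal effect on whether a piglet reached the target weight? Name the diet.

The stratified and pooled comparisons disagree (Diet S wins within each week-4 weight band; Diet V wins overall), so the answer turns on the causal role of week-4 weight band.
The distribution of week-4 weight band is itself part of what the diet does — it is an intermediate outcome. Holding it fixed would remove that part of the effect; the total effect is the pooled difference.
Pooled: Diet S 53.0% vs Diet V 56.1%; Diet V is higher overall.

Diet V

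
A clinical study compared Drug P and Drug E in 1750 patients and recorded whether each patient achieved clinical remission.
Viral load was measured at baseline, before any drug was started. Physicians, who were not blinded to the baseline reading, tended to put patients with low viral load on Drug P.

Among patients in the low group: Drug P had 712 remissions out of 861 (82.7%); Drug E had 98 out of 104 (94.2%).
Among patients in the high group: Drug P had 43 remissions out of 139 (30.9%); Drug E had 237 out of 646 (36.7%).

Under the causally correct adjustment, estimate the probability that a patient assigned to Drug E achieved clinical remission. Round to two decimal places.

0.68

Viral load is set before the drug has any effect — it is not caused by the drug — and it independently drives the outcome. That makes it a confounder, so the causal comparison is within viral load levels.
Standardising Drug E to the population viral load mix: 0.551·98/104 + 0.449·237/646 = 0.684.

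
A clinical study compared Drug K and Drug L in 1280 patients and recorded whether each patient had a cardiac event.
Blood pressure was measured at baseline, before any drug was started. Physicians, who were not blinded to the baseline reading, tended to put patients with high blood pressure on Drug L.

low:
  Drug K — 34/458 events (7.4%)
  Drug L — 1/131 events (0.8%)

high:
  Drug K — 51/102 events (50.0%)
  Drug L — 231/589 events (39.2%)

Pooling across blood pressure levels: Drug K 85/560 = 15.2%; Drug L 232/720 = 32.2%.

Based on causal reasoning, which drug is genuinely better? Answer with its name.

Drug L is lower inside every blood pressure stratum but Drug K is lower in aggregate. Whether to stratify depends on how blood pressure relates to the drug.
Blood pressure satisfies the back-door criterion: it is not a descendant of the drug, and it blocks the spurious path from drug to outcome. Adjusting for it (i.e., using the within-blood pressure rates) gives the causal effect.
Within each level — low: 7.4% vs 0.8%; high: 50.0% vs 39.2% — Drug L is lower every time.

Drug L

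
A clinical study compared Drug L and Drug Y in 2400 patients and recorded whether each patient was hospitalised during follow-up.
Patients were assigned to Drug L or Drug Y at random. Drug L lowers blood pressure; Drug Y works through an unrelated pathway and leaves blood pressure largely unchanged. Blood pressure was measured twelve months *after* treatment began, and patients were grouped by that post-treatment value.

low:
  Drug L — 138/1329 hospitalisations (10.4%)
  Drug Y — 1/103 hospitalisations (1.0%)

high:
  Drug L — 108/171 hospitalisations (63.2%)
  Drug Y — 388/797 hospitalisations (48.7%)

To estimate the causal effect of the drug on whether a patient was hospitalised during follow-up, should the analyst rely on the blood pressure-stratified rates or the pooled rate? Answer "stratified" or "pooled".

pooled

Because the drug influences blood pressure, blood pressure is a post-treatment mediator, not a confounder. Stratifying on it would bias the estimate; the causal effect is the crude pooled difference.
Pooled: Drug L 16.4% vs Drug Y 43.2%; Drug L is lower overall.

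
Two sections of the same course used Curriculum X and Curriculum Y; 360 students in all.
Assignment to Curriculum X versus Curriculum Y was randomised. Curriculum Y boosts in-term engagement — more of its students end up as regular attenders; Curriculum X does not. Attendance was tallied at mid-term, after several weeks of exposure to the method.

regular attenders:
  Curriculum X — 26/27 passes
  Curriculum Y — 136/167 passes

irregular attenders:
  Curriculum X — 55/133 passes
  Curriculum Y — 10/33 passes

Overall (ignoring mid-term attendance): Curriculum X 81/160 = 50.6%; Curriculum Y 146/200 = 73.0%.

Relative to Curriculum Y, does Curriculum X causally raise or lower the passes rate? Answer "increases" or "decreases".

Stratifying would compare teaching methods among students the teaching methods themselves sorted into mid-term attendance groups — a form of selection on an intermediate. The unconditioned pooled rates give the total causal effect.
Pooled: Curriculum X 50.6% vs Curriculum Y 73.0%; Curriculum Y is higher overall.

decreases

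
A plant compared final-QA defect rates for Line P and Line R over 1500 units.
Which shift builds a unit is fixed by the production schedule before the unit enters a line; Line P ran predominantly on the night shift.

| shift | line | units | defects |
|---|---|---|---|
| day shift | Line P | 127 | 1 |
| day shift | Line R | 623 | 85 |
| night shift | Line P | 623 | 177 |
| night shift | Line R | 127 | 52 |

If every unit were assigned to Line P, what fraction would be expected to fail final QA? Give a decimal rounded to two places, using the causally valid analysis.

The stratified and pooled comparisons disagree (Line P wins within each shift; Line R wins overall), so the answer turns on the causal role of shift.
Nothing the line does changes shift; the imbalance is an allocation artefact. With shift also predicting the outcome, the pooled figure is confounded, and the within-stratum comparison is the causal one.
Standardising Line P to the population shift mix: 0.500·1/127 + 0.500·177/623 = 0.146.

0.15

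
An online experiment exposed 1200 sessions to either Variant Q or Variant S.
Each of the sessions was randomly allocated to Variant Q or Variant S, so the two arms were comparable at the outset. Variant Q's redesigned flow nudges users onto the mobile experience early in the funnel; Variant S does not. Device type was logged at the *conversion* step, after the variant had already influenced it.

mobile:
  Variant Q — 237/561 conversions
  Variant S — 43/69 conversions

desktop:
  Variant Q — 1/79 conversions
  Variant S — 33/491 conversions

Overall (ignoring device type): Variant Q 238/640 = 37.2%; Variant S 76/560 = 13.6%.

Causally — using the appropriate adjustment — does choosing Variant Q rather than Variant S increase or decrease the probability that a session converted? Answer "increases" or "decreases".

increases

The stratified and pooled comparisons disagree (Variant S wins within each device type; Variant Q wins overall), so the answer turns on the causal role of device type.
Device type is recorded after the variant and is itself shifted by it — it sits on the causal path from variant to outcome. Conditioning on a mediator would strip out part of the effect we want; the pooled comparison gives the total causal effect.
Pooled: Variant Q 37.2% vs Variant S 13.6%; Variant Q is higher overall.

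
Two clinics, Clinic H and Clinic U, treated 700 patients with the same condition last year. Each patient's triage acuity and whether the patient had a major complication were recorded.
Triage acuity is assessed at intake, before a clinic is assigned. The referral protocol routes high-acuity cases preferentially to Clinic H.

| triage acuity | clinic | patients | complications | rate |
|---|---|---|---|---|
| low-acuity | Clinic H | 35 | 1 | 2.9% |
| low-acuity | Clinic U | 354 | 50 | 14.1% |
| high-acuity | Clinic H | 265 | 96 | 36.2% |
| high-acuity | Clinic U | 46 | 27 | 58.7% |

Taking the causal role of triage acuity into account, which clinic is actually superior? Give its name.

The stratified and pooled comparisons disagree (Clinic H wins within each triage acuity; Clinic U wins overall), so the answer turns on the causal role of triage acuity.
Triage acuity is set before the clinic has any effect — it is not caused by the clinic — and it independently drives the outcome. That makes it a confounder, so the causal comparison is within triage acuity levels.
Within each level — low-acuity: 2.9% vs 14.1%; high-acuity: 36.2% vs 58.7% — Clinic H is lower every time.

Clinic H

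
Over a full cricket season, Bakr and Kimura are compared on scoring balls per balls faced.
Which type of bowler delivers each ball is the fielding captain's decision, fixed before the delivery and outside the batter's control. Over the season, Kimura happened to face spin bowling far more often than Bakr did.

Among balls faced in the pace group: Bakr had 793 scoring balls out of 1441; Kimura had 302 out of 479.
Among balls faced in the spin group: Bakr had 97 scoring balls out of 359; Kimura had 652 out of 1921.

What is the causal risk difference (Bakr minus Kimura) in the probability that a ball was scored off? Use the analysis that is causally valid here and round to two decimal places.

-0.07

The bowling type-specific comparison favours Kimura throughout, but the pooled figures favour Bakr. The question is whether to condition on bowling type.
The imbalance in bowling type arose from how balls faced were allocated, not from anything the player did; and bowling type independently affects the outcome. The pooled gap is confounded — condition on bowling type.
Adjusting over the population distribution of bowling type: 0.457·(0.550−0.630) + 0.543·(0.270−0.339) = -0.074.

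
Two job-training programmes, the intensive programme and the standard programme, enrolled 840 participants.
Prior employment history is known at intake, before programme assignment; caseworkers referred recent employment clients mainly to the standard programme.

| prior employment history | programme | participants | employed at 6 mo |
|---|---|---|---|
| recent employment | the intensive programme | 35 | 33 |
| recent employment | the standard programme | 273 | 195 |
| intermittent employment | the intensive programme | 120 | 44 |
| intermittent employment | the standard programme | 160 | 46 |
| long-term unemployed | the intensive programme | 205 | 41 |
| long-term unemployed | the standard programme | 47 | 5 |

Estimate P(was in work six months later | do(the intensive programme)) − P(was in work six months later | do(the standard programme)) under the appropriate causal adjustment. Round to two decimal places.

the intensive programme is higher inside every prior employment history stratum but the standard programme is higher in aggregate. Whether to stratify depends on how prior employment history relates to the programme.
Since prior employment history is a pre-existing factor (not a product of the programme) and it affects the outcome on its own, it is a confounder. The stratified rates, not the pooled rate, identify the causal effect.
Adjusting over the population distribution of prior employment history: 0.367·(0.943−0.714) + 0.333·(0.367−0.287) + 0.300·(0.200−0.106) = +0.138.

+0.14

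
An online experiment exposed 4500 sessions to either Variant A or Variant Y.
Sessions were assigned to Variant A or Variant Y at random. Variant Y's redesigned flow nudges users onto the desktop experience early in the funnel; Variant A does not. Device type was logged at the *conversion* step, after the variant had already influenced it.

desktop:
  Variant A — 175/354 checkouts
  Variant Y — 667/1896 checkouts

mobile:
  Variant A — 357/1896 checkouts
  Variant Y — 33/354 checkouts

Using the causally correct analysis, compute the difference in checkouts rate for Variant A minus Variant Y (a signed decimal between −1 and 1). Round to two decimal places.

-0.07

Within every device type level Variant A has the higher rate, yet pooled Variant Y does — Simpson's reversal.
Device type here is a post-treatment variable shaped by the variant; conditioning on it would introduce bias rather than remove it. The overall comparison is the causal one.
The causal difference is the pooled difference: 0.236 − 0.311 = -0.075.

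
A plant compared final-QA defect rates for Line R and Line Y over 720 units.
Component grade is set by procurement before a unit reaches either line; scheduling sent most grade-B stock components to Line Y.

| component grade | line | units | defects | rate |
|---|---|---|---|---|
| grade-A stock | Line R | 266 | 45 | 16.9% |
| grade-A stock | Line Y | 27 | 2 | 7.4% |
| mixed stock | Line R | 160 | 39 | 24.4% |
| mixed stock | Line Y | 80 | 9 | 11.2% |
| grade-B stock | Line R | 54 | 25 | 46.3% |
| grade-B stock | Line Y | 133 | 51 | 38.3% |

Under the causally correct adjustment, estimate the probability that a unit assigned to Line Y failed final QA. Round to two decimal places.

0.17

The component grade-specific comparison favours Line Y throughout, but the pooled figures favour Line R. The question is whether to condition on component grade.
Component grade differs across lines for reasons unrelated to any effect of the line itself, and it separately predicts the outcome — a classic confounder. We must compare within component grade levels.
Standardising Line Y to the population component grade mix: 0.407·2/27 + 0.333·9/80 + 0.260·51/133 = 0.167.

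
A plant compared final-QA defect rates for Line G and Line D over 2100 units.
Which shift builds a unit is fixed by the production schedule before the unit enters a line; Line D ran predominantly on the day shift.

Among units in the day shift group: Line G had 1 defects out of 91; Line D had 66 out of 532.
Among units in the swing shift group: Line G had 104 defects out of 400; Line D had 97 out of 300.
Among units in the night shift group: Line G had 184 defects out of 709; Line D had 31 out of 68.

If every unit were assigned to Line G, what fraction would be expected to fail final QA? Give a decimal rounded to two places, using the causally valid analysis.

0.19

The stratified and pooled comparisons disagree (Line G wins within each shift; Line D wins overall), so the answer turns on the causal role of shift.
Here shift is a common cause — it drives both which line a case falls under and the outcome. The crude comparison mixes populations; the stratum-specific rates are the causally relevant ones.
Standardising Line G to the population shift mix: 0.297·1/91 + 0.333·104/400 + 0.370·184/709 = 0.186.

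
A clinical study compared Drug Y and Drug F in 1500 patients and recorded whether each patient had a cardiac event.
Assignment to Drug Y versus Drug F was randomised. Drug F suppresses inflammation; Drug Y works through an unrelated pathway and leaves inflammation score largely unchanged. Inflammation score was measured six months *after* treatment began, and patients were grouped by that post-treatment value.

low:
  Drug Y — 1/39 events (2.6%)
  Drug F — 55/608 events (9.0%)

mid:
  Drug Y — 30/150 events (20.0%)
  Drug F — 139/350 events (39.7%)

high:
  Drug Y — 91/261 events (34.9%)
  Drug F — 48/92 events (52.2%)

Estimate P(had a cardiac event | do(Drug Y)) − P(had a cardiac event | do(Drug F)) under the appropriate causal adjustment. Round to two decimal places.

Stratifying would compare drugs among patients the drugs themselves sorted into inflammation score groups — a form of selection on an intermediate. The unconditioned pooled rates give the total causal effect.
The causal difference is the pooled difference: 0.271 − 0.230 = +0.041.

+0.04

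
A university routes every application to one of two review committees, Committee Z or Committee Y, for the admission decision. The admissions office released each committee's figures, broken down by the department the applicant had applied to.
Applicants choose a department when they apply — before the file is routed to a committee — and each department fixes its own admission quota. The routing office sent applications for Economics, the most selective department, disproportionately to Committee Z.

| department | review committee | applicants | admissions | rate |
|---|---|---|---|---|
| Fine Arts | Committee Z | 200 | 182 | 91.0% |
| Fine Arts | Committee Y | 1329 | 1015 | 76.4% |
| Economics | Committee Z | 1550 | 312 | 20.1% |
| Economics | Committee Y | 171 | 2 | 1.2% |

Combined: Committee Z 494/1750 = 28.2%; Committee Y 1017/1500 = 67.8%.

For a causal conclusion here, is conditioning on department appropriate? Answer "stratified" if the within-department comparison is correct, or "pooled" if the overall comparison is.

Since department is a pre-existing factor (not a product of the review committee) and it affects the outcome on its own, it is a confounder. The stratified rates, not the pooled rate, identify the causal effect.
Within each level — Fine Arts: 91.0% vs 76.4%; Economics: 20.1% vs 1.2% — Committee Z is higher every time.

stratified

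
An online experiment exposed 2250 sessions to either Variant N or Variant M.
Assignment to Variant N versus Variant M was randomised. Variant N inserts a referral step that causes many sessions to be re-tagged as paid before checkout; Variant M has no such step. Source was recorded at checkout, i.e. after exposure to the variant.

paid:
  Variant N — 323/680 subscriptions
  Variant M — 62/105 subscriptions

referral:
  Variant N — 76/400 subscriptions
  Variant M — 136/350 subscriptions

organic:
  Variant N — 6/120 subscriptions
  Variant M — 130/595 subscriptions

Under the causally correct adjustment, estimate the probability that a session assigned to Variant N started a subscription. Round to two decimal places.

0.34

The distribution of traffic source is itself part of what the variant does — it is an intermediate outcome. Holding it fixed would remove that part of the effect; the total effect is the pooled difference.
So P(outcome | do(Variant N)) is just the pooled rate for Variant N: 405/1200 = 0.338.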